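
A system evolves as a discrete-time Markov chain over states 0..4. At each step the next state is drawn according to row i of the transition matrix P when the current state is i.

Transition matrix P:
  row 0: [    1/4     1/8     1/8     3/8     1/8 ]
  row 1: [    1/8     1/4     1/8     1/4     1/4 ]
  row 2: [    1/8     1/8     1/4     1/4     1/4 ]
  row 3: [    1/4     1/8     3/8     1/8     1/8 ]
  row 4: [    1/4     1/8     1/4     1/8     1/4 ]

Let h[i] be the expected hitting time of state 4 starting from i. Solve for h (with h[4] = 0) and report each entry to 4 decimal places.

First-step conditioning: h[4] = 0; for i ≠ 4, h[i] = 1 + Σ_k P[i][k]·h[k].
  h[0] = 1 + 1/4·h[0] + 1/8·h[1] + 1/8·h[2] + 3/8·h[3]
  h[1] = 1 + 1/8·h[0] + 1/4·h[1] + 1/8·h[2] + 1/4·h[3]
  h[2] = 1 + 1/8·h[0] + 1/8·h[1] + 1/4·h[2] + 1/4·h[3]
  h[3] = 1 + 1/4·h[0] + 1/8·h[1] + 3/8·h[2] + 1/8·h[3]
Solving the 4×4 linear system over states ≠ 4 gives exactly h = [288/49, 248/49, 248/49, 40/7, 0] (h[4] = 0 is the target).

h = [5.8776, 5.0612, 5.0612, 5.7143, 0.0000]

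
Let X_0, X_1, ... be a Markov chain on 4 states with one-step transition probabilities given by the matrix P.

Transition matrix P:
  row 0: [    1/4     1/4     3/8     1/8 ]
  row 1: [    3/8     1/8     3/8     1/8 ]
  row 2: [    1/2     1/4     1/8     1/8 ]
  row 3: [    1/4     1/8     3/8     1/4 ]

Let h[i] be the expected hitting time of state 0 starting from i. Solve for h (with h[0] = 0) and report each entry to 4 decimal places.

First-step conditioning: h[0] = 0; for i ≠ 0, h[i] = 1 + Σ_k P[i][k]·h[k].
  h[1] = 1 + 1/8·h[1] + 3/8·h[2] + 1/8·h[3]
  h[2] = 1 + 1/4·h[1] + 1/8·h[2] + 1/8·h[3]
  h[3] = 1 + 1/8·h[1] + 3/8·h[2] + 1/4·h[3]
Solving the 3×3 linear system over states ≠ 0 gives exactly h = [0, 560/221, 504/221, 640/221] (h[0] = 0 is the target).

h = [0.0000, 2.5339, 2.2805, 2.8959]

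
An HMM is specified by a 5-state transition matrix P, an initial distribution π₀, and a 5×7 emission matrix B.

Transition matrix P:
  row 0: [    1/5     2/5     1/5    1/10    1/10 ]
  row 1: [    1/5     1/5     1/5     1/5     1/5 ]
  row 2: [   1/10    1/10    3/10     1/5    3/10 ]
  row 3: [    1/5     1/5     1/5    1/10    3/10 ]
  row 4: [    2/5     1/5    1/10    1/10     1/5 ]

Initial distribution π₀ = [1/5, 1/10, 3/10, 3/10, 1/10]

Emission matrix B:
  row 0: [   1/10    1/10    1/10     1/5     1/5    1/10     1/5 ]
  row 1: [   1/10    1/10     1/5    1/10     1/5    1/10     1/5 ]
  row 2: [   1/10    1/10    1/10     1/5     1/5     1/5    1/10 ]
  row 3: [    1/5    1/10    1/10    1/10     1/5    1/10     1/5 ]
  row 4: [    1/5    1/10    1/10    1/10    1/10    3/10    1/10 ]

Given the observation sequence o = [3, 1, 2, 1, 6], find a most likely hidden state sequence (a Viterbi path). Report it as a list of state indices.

t=0: δ = [4.000e-02, 1.000e-02, 6.000e-02, 3.000e-02, 1.000e-02]  (obs o_0=3)
t=1: δ = [8.000e-04, 1.600e-03, 1.800e-03, 1.200e-03, 1.800e-03]  ψ = [0, 0, 2, 2, 2]  (obs o_1=1)
t=2: δ = [7.200e-05, 7.200e-05, 5.400e-05, 3.600e-05, 5.400e-05]  ψ = [4, 4, 2, 2, 2]  (obs o_2=2)
t=3: δ = [2.160e-06, 2.880e-06, 1.620e-06, 1.440e-06, 1.620e-06]  ψ = [4, 0, 2, 1, 2]  (obs o_3=1)
t=4: δ = [1.296e-07, 1.728e-07, 5.760e-08, 1.152e-07, 5.760e-08]  ψ = [4, 0, 1, 1, 1]  (obs o_4=6)
backtrack: best end state = 1; path = [2, 2, 4, 0, 1]

path = [2, 2, 4, 0, 1]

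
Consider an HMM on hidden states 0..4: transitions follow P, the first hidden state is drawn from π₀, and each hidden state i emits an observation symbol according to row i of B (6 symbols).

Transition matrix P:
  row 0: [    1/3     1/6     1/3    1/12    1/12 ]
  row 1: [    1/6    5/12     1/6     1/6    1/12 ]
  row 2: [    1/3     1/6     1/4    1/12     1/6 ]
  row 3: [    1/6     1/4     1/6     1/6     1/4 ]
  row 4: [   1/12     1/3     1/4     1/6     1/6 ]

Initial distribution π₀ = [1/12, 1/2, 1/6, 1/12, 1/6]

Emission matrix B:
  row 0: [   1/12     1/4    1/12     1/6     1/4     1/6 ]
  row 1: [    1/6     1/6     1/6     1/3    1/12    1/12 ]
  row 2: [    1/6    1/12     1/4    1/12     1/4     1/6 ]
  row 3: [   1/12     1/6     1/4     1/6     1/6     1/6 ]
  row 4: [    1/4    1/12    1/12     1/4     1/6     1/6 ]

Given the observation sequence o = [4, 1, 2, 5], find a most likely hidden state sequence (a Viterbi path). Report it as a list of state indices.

t=0: δ = [2.083e-02, 4.167e-02, 4.167e-02, 1.389e-02, 2.778e-02]  (obs o_0=4)
t=1: δ = [3.472e-03, 2.894e-03, 8.681e-04, 1.157e-03, 5.787e-04]  ψ = [2, 1, 2, 1, 2]  (obs o_1=1)
t=2: δ = [9.645e-05, 2.009e-04, 2.894e-04, 1.206e-04, 2.411e-05]  ψ = [0, 1, 0, 1, 0]  (obs o_2=2)
t=3: δ = [1.608e-05, 6.977e-06, 1.206e-05, 5.582e-06, 8.038e-06]  ψ = [2, 1, 2, 1, 2]  (obs o_3=5)
backtrack: best end state = 0; path = [2, 0, 2, 0]

path = [2, 0, 2, 0]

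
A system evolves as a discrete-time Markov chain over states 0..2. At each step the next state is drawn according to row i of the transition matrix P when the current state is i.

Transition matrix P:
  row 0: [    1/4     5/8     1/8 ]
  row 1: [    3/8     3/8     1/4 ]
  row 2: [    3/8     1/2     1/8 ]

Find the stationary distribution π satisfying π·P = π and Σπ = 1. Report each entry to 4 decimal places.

π = [0.3333, 0.4815, 0.1852]

Balance equations π_j = Σ_i π_i·P[i][j]:
  π_0 = 1/4·π_0 + 3/8·π_1 + 3/8·π_2
  π_1 = 5/8·π_0 + 3/8·π_1 + 1/2·π_2
  normalize: π_0 + π_1 + π_2 = 1
Solving the linear system gives exactly π = [1/3, 13/27, 5/27].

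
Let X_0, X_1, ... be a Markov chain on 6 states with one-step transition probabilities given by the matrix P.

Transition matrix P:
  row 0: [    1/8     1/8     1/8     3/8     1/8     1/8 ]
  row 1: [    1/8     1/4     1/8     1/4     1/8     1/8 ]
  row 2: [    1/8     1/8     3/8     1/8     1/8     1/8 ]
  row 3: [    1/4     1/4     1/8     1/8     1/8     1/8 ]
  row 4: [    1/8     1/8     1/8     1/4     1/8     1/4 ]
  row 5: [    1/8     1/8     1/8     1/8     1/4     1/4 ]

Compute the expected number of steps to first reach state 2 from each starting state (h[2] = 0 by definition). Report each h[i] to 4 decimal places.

First-step conditioning: h[2] = 0; for i ≠ 2, h[i] = 1 + Σ_k P[i][k]·h[k].
  h[0] = 1 + 1/8·h[0] + 1/8·h[1] + 3/8·h[3] + 1/8·h[4] + 1/8·h[5]
  h[1] = 1 + 1/8·h[0] + 1/4·h[1] + 1/4·h[3] + 1/8·h[4] + 1/8·h[5]
  h[3] = 1 + 1/4·h[0] + 1/4·h[1] + 1/8·h[3] + 1/8·h[4] + 1/8·h[5]
  h[4] = 1 + 1/8·h[0] + 1/8·h[1] + 1/4·h[3] + 1/8·h[4] + 1/4·h[5]
  h[5] = 1 + 1/8·h[0] + 1/8·h[1] + 1/8·h[3] + 1/4·h[4] + 1/4·h[5]
Solving the 5×5 linear system over states ≠ 2 gives exactly h = [8, 8, 0, 8, 8, 8] (h[2] = 0 is the target).

h = [8.0000, 8.0000, 0.0000, 8.0000, 8.0000, 8.0000]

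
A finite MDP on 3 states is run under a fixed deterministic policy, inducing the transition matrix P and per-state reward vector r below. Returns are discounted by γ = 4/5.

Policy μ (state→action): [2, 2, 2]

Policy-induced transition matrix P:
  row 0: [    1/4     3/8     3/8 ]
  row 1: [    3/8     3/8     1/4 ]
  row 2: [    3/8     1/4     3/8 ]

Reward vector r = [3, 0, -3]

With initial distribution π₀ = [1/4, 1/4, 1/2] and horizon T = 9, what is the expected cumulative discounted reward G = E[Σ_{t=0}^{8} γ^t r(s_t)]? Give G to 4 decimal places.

G = -0.7576

t=0: π = [0.2500, 0.2500, 0.5000], E[r] = -0.7500, γ^t·E[r] = -0.750000, running G = -0.750000
t=1: π = [0.3438, 0.3125, 0.3438], E[r] = 0.0000, γ^t·E[r] = 0.000000, running G = -0.750000
t=2: π = [0.3320, 0.3320, 0.3359], E[r] = -0.0117, γ^t·E[r] = -0.007500, running G = -0.757500
t=3: π = [0.3335, 0.3330, 0.3335], E[r] = 0.0000, γ^t·E[r] = 0.000000, running G = -0.757500
t=4: π = [0.3333, 0.3333, 0.3334], E[r] = -0.0002, γ^t·E[r] = -0.000075, running G = -0.757575
t=5: π = [0.3333, 0.3333, 0.3333], E[r] = 0.0000, γ^t·E[r] = 0.000000, running G = -0.757575
t=6: π = [0.3333, 0.3333, 0.3333], E[r] = 0.0000, γ^t·E[r] = -0.000001, running G = -0.757576
t=7: π = [0.3333, 0.3333, 0.3333], E[r] = 0.0000, γ^t·E[r] = 0.000000, running G = -0.757576
t=8: π = [0.3333, 0.3333, 0.3333], E[r] = 0.0000, γ^t·E[r] = 0.000000, running G = -0.757576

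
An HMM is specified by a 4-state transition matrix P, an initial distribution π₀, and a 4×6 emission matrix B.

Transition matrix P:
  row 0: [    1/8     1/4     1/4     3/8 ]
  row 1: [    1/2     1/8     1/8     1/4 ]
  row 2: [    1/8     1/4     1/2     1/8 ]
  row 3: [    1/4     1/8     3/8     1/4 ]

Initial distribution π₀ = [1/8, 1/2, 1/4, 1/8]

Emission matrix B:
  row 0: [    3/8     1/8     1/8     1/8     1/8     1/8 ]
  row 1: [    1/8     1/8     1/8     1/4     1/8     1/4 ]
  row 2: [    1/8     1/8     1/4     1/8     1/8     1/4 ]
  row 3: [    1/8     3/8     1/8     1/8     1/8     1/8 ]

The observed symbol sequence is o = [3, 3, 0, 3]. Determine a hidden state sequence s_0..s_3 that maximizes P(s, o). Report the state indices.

t=0: δ = [1.562e-02, 1.250e-01, 3.125e-02, 1.562e-02]  (obs o_0=3)
t=1: δ = [7.812e-03, 3.906e-03, 1.953e-03, 3.906e-03]  ψ = [1, 1, 1, 1]  (obs o_1=3)
t=2: δ = [7.324e-04, 2.441e-04, 2.441e-04, 3.662e-04]  ψ = [1, 0, 0, 0]  (obs o_2=0)
t=3: δ = [1.526e-05, 4.578e-05, 2.289e-05, 3.433e-05]  ψ = [1, 0, 0, 0]  (obs o_3=3)
backtrack: best end state = 1; path = [1, 1, 0, 1]

path = [1, 1, 0, 1]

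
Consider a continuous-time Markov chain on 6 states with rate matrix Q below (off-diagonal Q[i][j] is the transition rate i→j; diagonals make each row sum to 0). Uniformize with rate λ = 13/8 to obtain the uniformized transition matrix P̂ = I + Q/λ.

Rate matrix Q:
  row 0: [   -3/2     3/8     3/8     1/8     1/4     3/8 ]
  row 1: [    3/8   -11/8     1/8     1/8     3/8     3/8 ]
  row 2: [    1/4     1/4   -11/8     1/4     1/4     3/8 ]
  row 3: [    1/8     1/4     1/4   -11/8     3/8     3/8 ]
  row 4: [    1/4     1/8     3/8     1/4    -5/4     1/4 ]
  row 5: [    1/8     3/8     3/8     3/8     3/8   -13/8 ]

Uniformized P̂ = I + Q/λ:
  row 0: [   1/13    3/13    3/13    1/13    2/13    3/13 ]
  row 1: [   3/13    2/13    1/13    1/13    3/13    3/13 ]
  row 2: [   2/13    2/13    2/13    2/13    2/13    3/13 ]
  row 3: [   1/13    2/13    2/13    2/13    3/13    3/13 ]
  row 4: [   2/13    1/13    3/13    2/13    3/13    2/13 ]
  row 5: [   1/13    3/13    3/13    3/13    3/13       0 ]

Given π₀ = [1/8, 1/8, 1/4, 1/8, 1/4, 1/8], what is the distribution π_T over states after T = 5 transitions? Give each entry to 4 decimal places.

t=0: π = [0.1250, 0.1250, 0.2500, 0.1250, 0.2500, 0.1250]
t=1: π = [0.1346, 0.1538, 0.1827, 0.1442, 0.2019, 0.1827]
t=2: π = [0.1302, 0.1627, 0.1820, 0.1457, 0.2064, 0.1731]
t=3: π = [0.1318, 0.1613, 0.1805, 0.1446, 0.2068, 0.1750]
t=4: π = [0.1315, 0.1615, 0.1809, 0.1448, 0.2067, 0.1745]
t=5: π = [0.1316, 0.1615, 0.1809, 0.1447, 0.2067, 0.1746]

π = [0.1316, 0.1615, 0.1809, 0.1447, 0.2067, 0.1746]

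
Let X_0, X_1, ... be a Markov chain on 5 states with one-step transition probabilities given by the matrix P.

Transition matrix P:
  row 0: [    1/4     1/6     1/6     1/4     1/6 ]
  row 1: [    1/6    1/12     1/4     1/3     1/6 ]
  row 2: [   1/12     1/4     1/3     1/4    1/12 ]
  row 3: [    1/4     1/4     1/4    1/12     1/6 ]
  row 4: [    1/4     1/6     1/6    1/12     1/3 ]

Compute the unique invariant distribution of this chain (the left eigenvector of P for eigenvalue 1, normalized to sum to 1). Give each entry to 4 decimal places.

Balance equations π_j = Σ_i π_i·P[i][j]:
  π_0 = 1/4·π_0 + 1/6·π_1 + 1/12·π_2 + 1/4·π_3 + 1/4·π_4
  π_1 = 1/6·π_0 + 1/12·π_1 + 1/4·π_2 + 1/4·π_3 + 1/6·π_4
  π_2 = 1/6·π_0 + 1/4·π_1 + 1/3·π_2 + 1/4·π_3 + 1/6·π_4
  π_3 = 1/4·π_0 + 1/3·π_1 + 1/4·π_2 + 1/12·π_3 + 1/12·π_4
  normalize: π_0 + π_1 + π_2 + π_3 + π_4 = 1
Solving the linear system gives exactly π = [581/2987, 561/2987, 714/2987, 605/2987, 526/2987].

π = [0.1945, 0.1878, 0.2390, 0.2025, 0.1761]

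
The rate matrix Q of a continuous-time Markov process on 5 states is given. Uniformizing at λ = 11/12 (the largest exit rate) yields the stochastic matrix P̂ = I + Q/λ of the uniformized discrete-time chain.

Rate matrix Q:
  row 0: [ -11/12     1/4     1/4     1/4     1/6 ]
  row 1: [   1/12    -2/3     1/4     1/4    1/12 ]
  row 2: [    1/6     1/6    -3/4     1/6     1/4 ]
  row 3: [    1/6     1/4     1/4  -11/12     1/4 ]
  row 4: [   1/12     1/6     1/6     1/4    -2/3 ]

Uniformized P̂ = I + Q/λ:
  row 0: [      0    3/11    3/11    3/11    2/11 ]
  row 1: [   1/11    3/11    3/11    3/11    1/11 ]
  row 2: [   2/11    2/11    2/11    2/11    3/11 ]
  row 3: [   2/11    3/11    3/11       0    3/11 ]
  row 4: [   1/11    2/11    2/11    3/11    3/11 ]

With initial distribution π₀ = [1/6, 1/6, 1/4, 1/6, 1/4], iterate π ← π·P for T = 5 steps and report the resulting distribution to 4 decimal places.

t=0: π = [0.1667, 0.1667, 0.2500, 0.1667, 0.2500]
t=1: π = [0.1136, 0.2273, 0.2273, 0.2045, 0.2273]
t=2: π = [0.1198, 0.2314, 0.2314, 0.1963, 0.2211]
t=3: π = [0.1189, 0.2316, 0.2316, 0.1982, 0.2198]
t=4: π = [0.1192, 0.2317, 0.2317, 0.1976, 0.2198]
t=5: π = [0.1191, 0.2317, 0.2317, 0.1978, 0.2198]

π = [0.1191, 0.2317, 0.2317, 0.1978, 0.2198]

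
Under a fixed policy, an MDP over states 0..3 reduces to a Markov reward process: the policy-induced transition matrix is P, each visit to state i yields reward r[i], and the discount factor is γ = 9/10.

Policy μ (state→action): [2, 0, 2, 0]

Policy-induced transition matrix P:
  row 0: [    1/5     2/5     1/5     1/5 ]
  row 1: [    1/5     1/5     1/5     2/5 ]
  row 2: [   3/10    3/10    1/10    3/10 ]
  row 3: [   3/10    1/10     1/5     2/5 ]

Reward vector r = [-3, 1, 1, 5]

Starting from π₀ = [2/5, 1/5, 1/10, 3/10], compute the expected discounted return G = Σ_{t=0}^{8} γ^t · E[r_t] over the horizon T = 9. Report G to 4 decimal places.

t=0: π = [0.4000, 0.2000, 0.1000, 0.3000], E[r] = 0.6000, γ^t·E[r] = 0.600000, running G = 0.600000
t=1: π = [0.2400, 0.2600, 0.1900, 0.3100], E[r] = 1.2800, γ^t·E[r] = 1.152000, running G = 1.752000
t=2: π = [0.2500, 0.2360, 0.1810, 0.3330], E[r] = 1.3320, γ^t·E[r] = 1.078920, running G = 2.830920
t=3: π = [0.2514, 0.2348, 0.1819, 0.3319], E[r] = 1.3220, γ^t·E[r] = 0.963738, running G = 3.794658
t=4: π = [0.2514, 0.2353, 0.1818, 0.3315], E[r] = 1.3206, γ^t·E[r] = 0.866446, running G = 4.661104
t=5: π = [0.2513, 0.2353, 0.1818, 0.3315], E[r] = 1.3208, γ^t·E[r] = 0.779940, running G = 5.441044
t=6: π = [0.2513, 0.2353, 0.1818, 0.3316], E[r] = 1.3209, γ^t·E[r] = 0.701959, running G = 6.143003
t=7: π = [0.2513, 0.2353, 0.1818, 0.3316], E[r] = 1.3209, γ^t·E[r] = 0.631761, running G = 6.774765
t=8: π = [0.2513, 0.2353, 0.1818, 0.3316], E[r] = 1.3209, γ^t·E[r] = 0.568585, running G = 7.343350

G = 7.3433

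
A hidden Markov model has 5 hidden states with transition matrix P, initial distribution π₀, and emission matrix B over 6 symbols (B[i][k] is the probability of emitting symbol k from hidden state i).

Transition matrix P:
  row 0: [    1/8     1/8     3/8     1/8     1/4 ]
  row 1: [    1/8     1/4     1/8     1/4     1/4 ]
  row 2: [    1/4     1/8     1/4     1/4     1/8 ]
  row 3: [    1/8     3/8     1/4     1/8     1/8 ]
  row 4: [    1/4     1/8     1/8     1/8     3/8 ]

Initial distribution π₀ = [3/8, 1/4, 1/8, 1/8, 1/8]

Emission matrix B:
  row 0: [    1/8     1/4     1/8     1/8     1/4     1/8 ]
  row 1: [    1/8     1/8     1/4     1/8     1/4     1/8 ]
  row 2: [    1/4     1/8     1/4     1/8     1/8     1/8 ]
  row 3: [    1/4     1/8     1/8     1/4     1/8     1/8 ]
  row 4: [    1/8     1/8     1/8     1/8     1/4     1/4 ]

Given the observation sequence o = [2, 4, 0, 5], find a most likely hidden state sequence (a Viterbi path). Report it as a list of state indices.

t=0: δ = [4.688e-02, 6.250e-02, 3.125e-02, 1.562e-02, 1.562e-02]  (obs o_0=2)
t=1: δ = [1.953e-03, 3.906e-03, 2.197e-03, 1.953e-03, 3.906e-03]  ψ = [1, 1, 0, 1, 1]  (obs o_1=4)
t=2: δ = [1.221e-04, 1.221e-04, 1.831e-04, 2.441e-04, 1.831e-04]  ψ = [4, 1, 0, 1, 4]  (obs o_2=0)
t=3: δ = [5.722e-06, 1.144e-05, 7.629e-06, 5.722e-06, 1.717e-05]  ψ = [2, 3, 3, 2, 4]  (obs o_3=5)
backtrack: best end state = 4; path = [1, 4, 4, 4]

path = [1, 4, 4, 4]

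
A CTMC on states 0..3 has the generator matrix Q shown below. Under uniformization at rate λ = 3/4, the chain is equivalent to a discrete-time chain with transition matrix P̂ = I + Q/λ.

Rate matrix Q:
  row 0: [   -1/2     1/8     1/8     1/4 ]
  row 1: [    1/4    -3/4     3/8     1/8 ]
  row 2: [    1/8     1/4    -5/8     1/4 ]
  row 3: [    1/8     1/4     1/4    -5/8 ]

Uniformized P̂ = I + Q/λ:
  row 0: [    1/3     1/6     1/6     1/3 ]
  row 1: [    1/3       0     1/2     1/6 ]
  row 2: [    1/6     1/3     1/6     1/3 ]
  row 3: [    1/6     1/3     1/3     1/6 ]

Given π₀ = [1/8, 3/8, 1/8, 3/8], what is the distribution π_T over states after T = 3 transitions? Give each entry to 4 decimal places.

π = [0.2448, 0.2170, 0.2876, 0.2506]

t=0: π = [0.1250, 0.3750, 0.1250, 0.3750]
t=1: π = [0.2500, 0.1875, 0.3542, 0.2083]
t=2: π = [0.2396, 0.2292, 0.2639, 0.2674]
t=3: π = [0.2448, 0.2170, 0.2876, 0.2506]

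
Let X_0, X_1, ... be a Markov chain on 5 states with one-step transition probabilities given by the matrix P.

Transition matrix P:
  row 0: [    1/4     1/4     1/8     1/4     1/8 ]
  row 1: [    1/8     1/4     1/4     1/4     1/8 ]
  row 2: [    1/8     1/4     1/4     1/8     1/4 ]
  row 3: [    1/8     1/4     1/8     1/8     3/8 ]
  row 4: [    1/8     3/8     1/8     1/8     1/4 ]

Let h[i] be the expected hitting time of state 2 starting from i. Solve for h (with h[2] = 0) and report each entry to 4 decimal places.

First-step conditioning: h[2] = 0; for i ≠ 2, h[i] = 1 + Σ_k P[i][k]·h[k].
  h[0] = 1 + 1/4·h[0] + 1/4·h[1] + 1/4·h[3] + 1/8·h[4]
  h[1] = 1 + 1/8·h[0] + 1/4·h[1] + 1/4·h[3] + 1/8·h[4]
  h[3] = 1 + 1/8·h[0] + 1/4·h[1] + 1/8·h[3] + 3/8·h[4]
  h[4] = 1 + 1/8·h[0] + 3/8·h[1] + 1/8·h[3] + 1/4·h[4]
Solving the 4×4 linear system over states ≠ 2 gives exactly h = [320/51, 280/51, 0, 4144/663, 4088/663] (h[2] = 0 is the target).

h = [6.2745, 5.4902, 0.0000, 6.2504, 6.1659]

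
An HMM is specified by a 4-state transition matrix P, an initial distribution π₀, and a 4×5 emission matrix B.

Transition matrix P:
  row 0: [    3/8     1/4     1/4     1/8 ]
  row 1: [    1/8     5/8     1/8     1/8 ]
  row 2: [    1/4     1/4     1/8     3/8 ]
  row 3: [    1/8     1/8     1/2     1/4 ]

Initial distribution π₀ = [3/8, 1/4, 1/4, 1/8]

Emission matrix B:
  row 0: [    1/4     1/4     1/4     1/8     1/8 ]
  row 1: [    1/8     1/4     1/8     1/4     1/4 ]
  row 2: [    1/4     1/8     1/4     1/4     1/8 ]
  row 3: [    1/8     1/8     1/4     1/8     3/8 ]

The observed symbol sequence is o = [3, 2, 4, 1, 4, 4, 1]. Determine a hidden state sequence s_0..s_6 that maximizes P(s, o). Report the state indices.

t=0: δ = [4.688e-02, 6.250e-02, 6.250e-02, 1.562e-02]  (obs o_0=3)
t=1: δ = [4.395e-03, 4.883e-03, 2.930e-03, 5.859e-03]  ψ = [0, 1, 0, 2]  (obs o_1=2)
t=2: δ = [2.060e-04, 7.629e-04, 3.662e-04, 5.493e-04]  ψ = [0, 1, 3, 3]  (obs o_2=4)
t=3: δ = [2.384e-05, 1.192e-04, 3.433e-05, 1.717e-05]  ψ = [1, 1, 3, 2]  (obs o_3=1)
t=4: δ = [1.863e-06, 1.863e-05, 1.863e-06, 5.588e-06]  ψ = [1, 1, 1, 1]  (obs o_4=4)
t=5: δ = [2.910e-07, 2.910e-06, 3.492e-07, 8.731e-07]  ψ = [1, 1, 3, 1]  (obs o_5=4)
t=6: δ = [9.095e-08, 4.547e-07, 5.457e-08, 4.547e-08]  ψ = [1, 1, 3, 1]  (obs o_6=1)
backtrack: best end state = 1; path = [1, 1, 1, 1, 1, 1, 1]

path = [1, 1, 1, 1, 1, 1, 1]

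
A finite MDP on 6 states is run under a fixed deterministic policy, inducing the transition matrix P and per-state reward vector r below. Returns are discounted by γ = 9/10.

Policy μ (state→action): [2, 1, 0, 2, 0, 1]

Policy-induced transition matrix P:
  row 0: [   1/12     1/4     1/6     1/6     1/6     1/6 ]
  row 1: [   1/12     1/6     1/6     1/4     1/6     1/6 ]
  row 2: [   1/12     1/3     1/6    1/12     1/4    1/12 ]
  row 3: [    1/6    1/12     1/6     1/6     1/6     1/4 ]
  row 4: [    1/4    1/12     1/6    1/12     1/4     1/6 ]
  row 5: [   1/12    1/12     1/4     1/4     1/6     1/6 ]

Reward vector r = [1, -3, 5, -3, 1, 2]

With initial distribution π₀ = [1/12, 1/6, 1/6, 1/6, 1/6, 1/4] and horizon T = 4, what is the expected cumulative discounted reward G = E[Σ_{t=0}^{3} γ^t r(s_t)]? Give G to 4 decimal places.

t=0: π = [0.0833, 0.1667, 0.1667, 0.1667, 0.1667, 0.2500], E[r] = 0.5833, γ^t·E[r] = 0.583333, running G = 0.583333
t=1: π = [0.1250, 0.1528, 0.1875, 0.1736, 0.1944, 0.1667], E[r] = 0.6111, γ^t·E[r] = 0.550000, running G = 1.133333
t=2: π = [0.1302, 0.1638, 0.1806, 0.1615, 0.1985, 0.1655], E[r] = 0.5868, γ^t·E[r] = 0.475313, running G = 1.608646
t=3: π = [0.1299, 0.1638, 0.1805, 0.1625, 0.1983, 0.1651], E[r] = 0.5815, γ^t·E[r] = 0.423949, running G = 2.032595

G = 2.0326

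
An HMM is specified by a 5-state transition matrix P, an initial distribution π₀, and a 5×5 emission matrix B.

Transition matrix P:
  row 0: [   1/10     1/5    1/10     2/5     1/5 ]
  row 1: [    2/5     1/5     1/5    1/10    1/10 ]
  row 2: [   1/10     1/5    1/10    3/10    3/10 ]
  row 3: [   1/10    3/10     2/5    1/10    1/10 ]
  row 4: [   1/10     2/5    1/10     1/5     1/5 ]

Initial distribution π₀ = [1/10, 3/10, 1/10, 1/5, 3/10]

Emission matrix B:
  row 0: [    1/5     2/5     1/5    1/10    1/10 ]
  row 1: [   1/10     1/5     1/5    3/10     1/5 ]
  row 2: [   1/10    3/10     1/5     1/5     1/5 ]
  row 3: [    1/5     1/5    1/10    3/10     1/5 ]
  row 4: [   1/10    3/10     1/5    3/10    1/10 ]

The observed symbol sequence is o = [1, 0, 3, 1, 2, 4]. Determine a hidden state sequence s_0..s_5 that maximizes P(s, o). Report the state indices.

t=0: δ = [4.000e-02, 6.000e-02, 3.000e-02, 4.000e-02, 9.000e-02]  (obs o_0=1)
t=1: δ = [4.800e-03, 3.600e-03, 1.600e-03, 3.600e-03, 1.800e-03]  ψ = [1, 4, 3, 4, 4]  (obs o_1=0)
t=2: δ = [1.440e-04, 3.240e-04, 2.880e-04, 5.760e-04, 2.880e-04]  ψ = [1, 3, 3, 0, 0]  (obs o_2=3)
t=3: δ = [5.184e-05, 3.456e-05, 6.912e-05, 1.728e-05, 2.592e-05]  ψ = [1, 3, 3, 2, 2]  (obs o_3=1)
t=4: δ = [2.765e-06, 2.765e-06, 1.382e-06, 2.074e-06, 4.147e-06]  ψ = [1, 2, 1, 0, 2]  (obs o_4=2)
t=5: δ = [1.106e-07, 3.318e-07, 1.659e-07, 2.212e-07, 8.294e-08]  ψ = [1, 4, 3, 0, 4]  (obs o_5=4)
backtrack: best end state = 1; path = [1, 0, 3, 2, 4, 1]

path = [1, 0, 3, 2, 4, 1]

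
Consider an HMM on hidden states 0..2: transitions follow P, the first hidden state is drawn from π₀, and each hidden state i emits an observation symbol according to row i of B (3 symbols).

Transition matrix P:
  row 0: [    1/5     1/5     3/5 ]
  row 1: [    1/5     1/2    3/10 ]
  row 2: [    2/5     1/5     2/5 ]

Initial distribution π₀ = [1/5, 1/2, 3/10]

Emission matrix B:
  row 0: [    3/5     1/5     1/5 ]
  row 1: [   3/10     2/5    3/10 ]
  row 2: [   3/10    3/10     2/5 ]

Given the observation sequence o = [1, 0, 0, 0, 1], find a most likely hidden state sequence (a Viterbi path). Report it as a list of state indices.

path = [1, 0, 2, 0, 2]

t=0: δ = [4.000e-02, 2.000e-01, 9.000e-02]  (obs o_0=1)
t=1: δ = [2.400e-02, 3.000e-02, 1.800e-02]  ψ = [1, 1, 1]  (obs o_1=0)
t=2: δ = [4.320e-03, 4.500e-03, 4.320e-03]  ψ = [2, 1, 0]  (obs o_2=0)
t=3: δ = [1.037e-03, 6.750e-04, 7.776e-04]  ψ = [2, 1, 0]  (obs o_3=0)
t=4: δ = [6.221e-05, 1.350e-04, 1.866e-04]  ψ = [2, 1, 0]  (obs o_4=1)
backtrack: best end state = 2; path = [1, 0, 2, 0, 2]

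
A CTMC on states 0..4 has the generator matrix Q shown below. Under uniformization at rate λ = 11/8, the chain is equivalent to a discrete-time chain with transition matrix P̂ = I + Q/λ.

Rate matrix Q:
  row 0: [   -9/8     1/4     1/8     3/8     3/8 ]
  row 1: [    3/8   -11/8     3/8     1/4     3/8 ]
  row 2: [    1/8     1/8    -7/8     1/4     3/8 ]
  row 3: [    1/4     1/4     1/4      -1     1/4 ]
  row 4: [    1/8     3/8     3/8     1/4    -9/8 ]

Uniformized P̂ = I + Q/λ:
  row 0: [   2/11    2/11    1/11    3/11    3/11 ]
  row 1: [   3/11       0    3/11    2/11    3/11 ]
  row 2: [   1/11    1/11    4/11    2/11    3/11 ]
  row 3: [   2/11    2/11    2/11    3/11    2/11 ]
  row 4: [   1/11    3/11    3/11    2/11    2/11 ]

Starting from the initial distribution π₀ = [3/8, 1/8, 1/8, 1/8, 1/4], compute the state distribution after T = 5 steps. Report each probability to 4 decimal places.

t=0: π = [0.3750, 0.1250, 0.1250, 0.1250, 0.2500]
t=1: π = [0.1591, 0.1705, 0.2045, 0.2273, 0.2386]
t=2: π = [0.1570, 0.1539, 0.2417, 0.2169, 0.2304]
t=3: π = [0.1529, 0.1528, 0.2464, 0.2158, 0.2321]
t=4: π = [0.1522, 0.1527, 0.2477, 0.2153, 0.2320]
t=5: π = [0.1521, 0.1526, 0.2480, 0.2152, 0.2321]

π = [0.1521, 0.1526, 0.2480, 0.2152, 0.2321]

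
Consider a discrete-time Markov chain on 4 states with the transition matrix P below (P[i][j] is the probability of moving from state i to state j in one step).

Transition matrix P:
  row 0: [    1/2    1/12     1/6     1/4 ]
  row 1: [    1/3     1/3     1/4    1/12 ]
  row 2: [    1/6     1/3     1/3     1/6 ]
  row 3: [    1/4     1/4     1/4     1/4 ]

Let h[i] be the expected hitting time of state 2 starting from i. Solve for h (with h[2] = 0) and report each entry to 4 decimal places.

h = [5.0337, 4.5843, 0.0000, 4.5393]

First-step conditioning: h[2] = 0; for i ≠ 2, h[i] = 1 + Σ_k P[i][k]·h[k].
  h[0] = 1 + 1/2·h[0] + 1/12·h[1] + 1/4·h[3]
  h[1] = 1 + 1/3·h[0] + 1/3·h[1] + 1/12·h[3]
  h[3] = 1 + 1/4·h[0] + 1/4·h[1] + 1/4·h[3]
Solving the 3×3 linear system over states ≠ 2 gives exactly h = [448/89, 408/89, 0, 404/89] (h[2] = 0 is the target).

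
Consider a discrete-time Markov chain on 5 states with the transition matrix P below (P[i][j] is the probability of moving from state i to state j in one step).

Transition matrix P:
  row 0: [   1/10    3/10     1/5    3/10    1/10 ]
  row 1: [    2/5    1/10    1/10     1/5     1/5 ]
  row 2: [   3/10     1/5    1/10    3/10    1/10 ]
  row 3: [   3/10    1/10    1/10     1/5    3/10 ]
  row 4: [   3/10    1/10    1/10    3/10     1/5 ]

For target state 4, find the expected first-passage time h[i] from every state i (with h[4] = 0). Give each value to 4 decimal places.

h = [5.8629, 5.4542, 5.9001, 4.8679, 0.0000]

First-step conditioning: h[4] = 0; for i ≠ 4, h[i] = 1 + Σ_k P[i][k]·h[k].
  h[0] = 1 + 1/10·h[0] + 3/10·h[1] + 1/5·h[2] + 3/10·h[3]
  h[1] = 1 + 2/5·h[0] + 1/10·h[1] + 1/10·h[2] + 1/5·h[3]
  h[2] = 1 + 3/10·h[0] + 1/5·h[1] + 1/10·h[2] + 3/10·h[3]
  h[3] = 1 + 3/10·h[0] + 1/10·h[1] + 1/10·h[2] + 1/5·h[3]
Solving the 4×4 linear system over states ≠ 4 gives exactly h = [7100/1211, 6605/1211, 7145/1211, 5895/1211, 0] (h[4] = 0 is the target).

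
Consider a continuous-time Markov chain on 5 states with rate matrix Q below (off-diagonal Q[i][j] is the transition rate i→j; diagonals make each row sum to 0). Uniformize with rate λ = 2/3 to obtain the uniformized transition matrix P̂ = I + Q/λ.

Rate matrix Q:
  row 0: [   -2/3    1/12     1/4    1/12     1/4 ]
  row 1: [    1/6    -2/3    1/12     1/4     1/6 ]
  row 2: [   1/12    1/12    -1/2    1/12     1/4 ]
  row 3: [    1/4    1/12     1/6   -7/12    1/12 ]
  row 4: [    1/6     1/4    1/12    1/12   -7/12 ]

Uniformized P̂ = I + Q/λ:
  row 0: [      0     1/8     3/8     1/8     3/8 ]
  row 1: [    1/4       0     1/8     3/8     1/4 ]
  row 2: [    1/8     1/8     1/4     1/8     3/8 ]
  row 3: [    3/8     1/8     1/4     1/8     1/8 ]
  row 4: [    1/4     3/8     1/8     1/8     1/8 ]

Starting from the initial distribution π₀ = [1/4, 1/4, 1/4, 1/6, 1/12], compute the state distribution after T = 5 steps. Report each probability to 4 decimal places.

t=0: π = [0.2500, 0.2500, 0.2500, 0.1667, 0.0833]
t=1: π = [0.1771, 0.1146, 0.2396, 0.1875, 0.2813]
t=2: π = [0.1992, 0.1810, 0.2227, 0.1536, 0.2435]
t=3: π = [0.1916, 0.1632, 0.2218, 0.1702, 0.2531]
t=4: π = [0.1957, 0.1679, 0.2219, 0.1658, 0.2488]
t=5: π = [0.1941, 0.1662, 0.2224, 0.1670, 0.2504]

π = [0.1941, 0.1662, 0.2224, 0.1670, 0.2504]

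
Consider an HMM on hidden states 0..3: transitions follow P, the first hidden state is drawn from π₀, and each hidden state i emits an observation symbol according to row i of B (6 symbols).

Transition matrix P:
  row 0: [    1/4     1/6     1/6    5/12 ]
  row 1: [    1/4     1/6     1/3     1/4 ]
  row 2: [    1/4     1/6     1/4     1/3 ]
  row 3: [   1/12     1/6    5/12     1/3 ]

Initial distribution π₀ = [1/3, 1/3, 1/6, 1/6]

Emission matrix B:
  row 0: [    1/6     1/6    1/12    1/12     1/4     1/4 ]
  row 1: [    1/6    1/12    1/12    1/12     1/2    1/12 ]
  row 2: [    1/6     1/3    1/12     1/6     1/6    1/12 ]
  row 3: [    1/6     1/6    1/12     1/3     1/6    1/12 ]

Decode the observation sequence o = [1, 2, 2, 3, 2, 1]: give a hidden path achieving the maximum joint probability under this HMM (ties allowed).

path = [0, 3, 2, 3, 3, 2]

t=0: δ = [5.556e-02, 2.778e-02, 5.556e-02, 2.778e-02]  (obs o_0=1)
t=1: δ = [1.157e-03, 7.716e-04, 1.157e-03, 1.929e-03]  ψ = [0, 0, 2, 0]  (obs o_1=2)
t=2: δ = [2.411e-05, 2.679e-05, 6.698e-05, 5.358e-05]  ψ = [0, 3, 3, 3]  (obs o_2=2)
t=3: δ = [1.395e-06, 9.303e-07, 3.721e-06, 7.442e-06]  ψ = [2, 2, 3, 2]  (obs o_3=3)
t=4: δ = [7.752e-08, 1.034e-07, 2.584e-07, 2.067e-07]  ψ = [2, 3, 3, 3]  (obs o_4=2)
t=5: δ = [1.077e-08, 3.589e-09, 2.871e-08, 1.436e-08]  ψ = [2, 2, 3, 2]  (obs o_5=1)
backtrack: best end state = 2; path = [0, 3, 2, 3, 3, 2]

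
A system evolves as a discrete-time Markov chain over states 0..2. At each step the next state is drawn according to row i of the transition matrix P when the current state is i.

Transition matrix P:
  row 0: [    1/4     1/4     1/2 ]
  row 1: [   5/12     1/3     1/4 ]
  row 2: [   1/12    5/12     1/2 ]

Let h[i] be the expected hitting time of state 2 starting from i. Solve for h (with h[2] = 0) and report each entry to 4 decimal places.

h = [2.3158, 2.9474, 0.0000]

First-step conditioning: h[2] = 0; for i ≠ 2, h[i] = 1 + Σ_k P[i][k]·h[k].
  h[0] = 1 + 1/4·h[0] + 1/4·h[1]
  h[1] = 1 + 5/12·h[0] + 1/3·h[1]
Solving the 2×2 linear system over states ≠ 2 gives exactly h = [44/19, 56/19, 0] (h[2] = 0 is the target).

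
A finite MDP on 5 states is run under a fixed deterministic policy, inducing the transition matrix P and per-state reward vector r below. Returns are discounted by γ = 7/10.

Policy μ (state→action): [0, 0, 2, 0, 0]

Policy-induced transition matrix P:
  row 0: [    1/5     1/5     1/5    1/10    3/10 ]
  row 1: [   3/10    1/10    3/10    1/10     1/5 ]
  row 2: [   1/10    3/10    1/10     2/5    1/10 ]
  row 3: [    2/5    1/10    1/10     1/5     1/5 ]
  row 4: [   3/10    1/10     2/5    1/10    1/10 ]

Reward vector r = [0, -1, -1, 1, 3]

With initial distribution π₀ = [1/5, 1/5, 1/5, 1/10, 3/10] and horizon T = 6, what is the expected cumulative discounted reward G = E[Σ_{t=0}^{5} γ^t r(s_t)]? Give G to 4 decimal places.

t=0: π = [0.2000, 0.2000, 0.2000, 0.1000, 0.3000], E[r] = 0.6000, γ^t·E[r] = 0.600000, running G = 0.600000
t=1: π = [0.2500, 0.1600, 0.2500, 0.1700, 0.1700], E[r] = 0.2700, γ^t·E[r] = 0.189000, running G = 0.789000
t=2: π = [0.2420, 0.1750, 0.2080, 0.1920, 0.1830], E[r] = 0.3580, γ^t·E[r] = 0.175420, running G = 0.964420
t=3: π = [0.2534, 0.1658, 0.2141, 0.1816, 0.1851], E[r] = 0.3570, γ^t·E[r] = 0.122451, running G = 1.086871
t=4: π = [0.2500, 0.1682, 0.2140, 0.1824, 0.1854], E[r] = 0.3565, γ^t·E[r] = 0.085586, running G = 1.172457
t=5: π = [0.2504, 0.1678, 0.2143, 0.1824, 0.1851], E[r] = 0.3555, γ^t·E[r] = 0.059757, running G = 1.232214

G = 1.2322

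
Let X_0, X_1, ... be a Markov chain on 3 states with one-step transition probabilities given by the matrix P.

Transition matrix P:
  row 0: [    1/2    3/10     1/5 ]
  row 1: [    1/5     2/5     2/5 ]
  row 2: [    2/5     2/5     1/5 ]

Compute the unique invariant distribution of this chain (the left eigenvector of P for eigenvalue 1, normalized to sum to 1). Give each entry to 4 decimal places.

Balance equations π_j = Σ_i π_i·P[i][j]:
  π_0 = 1/2·π_0 + 1/5·π_1 + 2/5·π_2
  π_1 = 3/10·π_0 + 2/5·π_1 + 2/5·π_2
  normalize: π_0 + π_1 + π_2 = 1
Solving the linear system gives exactly π = [4/11, 4/11, 3/11].

π = [0.3636, 0.3636, 0.2727]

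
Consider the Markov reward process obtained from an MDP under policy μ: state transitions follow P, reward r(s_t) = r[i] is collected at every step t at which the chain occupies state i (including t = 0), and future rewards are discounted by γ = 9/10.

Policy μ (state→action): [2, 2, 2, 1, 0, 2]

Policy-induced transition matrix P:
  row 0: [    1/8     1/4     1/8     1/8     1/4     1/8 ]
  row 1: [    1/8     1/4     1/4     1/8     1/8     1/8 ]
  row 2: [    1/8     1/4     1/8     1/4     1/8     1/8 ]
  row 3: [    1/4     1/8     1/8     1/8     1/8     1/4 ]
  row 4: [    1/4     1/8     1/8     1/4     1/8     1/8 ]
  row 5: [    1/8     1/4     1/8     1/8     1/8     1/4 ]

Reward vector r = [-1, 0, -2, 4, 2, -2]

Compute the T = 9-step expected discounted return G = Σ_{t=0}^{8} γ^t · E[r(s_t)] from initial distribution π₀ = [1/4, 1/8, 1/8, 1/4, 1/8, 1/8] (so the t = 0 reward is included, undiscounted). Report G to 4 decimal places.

t=0: π = [0.2500, 0.1250, 0.1250, 0.2500, 0.1250, 0.1250], E[r] = 0.5000, γ^t·E[r] = 0.500000, running G = 0.500000
t=1: π = [0.1719, 0.2031, 0.1406, 0.1563, 0.1563, 0.1719], E[r] = 0.1406, γ^t·E[r] = 0.126563, running G = 0.626563
t=2: π = [0.1641, 0.2109, 0.1504, 0.1621, 0.1465, 0.1660], E[r] = 0.1445, γ^t·E[r] = 0.117070, running G = 0.743633
t=3: π = [0.1636, 0.2114, 0.1514, 0.1621, 0.1455, 0.1660], E[r] = 0.1411, γ^t·E[r] = 0.102872, running G = 0.846504
t=4: π = [0.1635, 0.2115, 0.1514, 0.1621, 0.1454, 0.1660], E[r] = 0.1410, γ^t·E[r] = 0.092504, running G = 0.939009
t=5: π = [0.1634, 0.2116, 0.1514, 0.1621, 0.1454, 0.1660], E[r] = 0.1409, γ^t·E[r] = 0.083222, running G = 1.022231
t=6: π = [0.1634, 0.2116, 0.1514, 0.1621, 0.1454, 0.1660], E[r] = 0.1409, γ^t·E[r] = 0.074899, running G = 1.097130
t=7: π = [0.1634, 0.2116, 0.1514, 0.1621, 0.1454, 0.1660], E[r] = 0.1409, γ^t·E[r] = 0.067409, running G = 1.164539
t=8: π = [0.1634, 0.2116, 0.1514, 0.1621, 0.1454, 0.1660], E[r] = 0.1409, γ^t·E[r] = 0.060668, running G = 1.225207

G = 1.2252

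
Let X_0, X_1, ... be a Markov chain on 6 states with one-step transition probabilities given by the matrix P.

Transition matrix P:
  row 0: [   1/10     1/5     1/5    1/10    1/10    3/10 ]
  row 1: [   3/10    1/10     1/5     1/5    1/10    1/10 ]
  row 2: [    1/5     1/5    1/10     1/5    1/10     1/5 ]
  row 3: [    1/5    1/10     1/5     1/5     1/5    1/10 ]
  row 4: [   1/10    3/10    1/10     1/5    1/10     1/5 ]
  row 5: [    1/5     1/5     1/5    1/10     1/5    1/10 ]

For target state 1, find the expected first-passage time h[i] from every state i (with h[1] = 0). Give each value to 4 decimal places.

h = [5.0260, 0.0000, 5.0764, 5.5426, 4.5738, 4.9884]

First-step conditioning: h[1] = 0; for i ≠ 1, h[i] = 1 + Σ_k P[i][k]·h[k].
  h[0] = 1 + 1/10·h[0] + 1/5·h[2] + 1/10·h[3] + 1/10·h[4] + 3/10·h[5]
  h[2] = 1 + 1/5·h[0] + 1/10·h[2] + 1/5·h[3] + 1/10·h[4] + 1/5·h[5]
  h[3] = 1 + 1/5·h[0] + 1/5·h[2] + 1/5·h[3] + 1/5·h[4] + 1/10·h[5]
  h[4] = 1 + 1/10·h[0] + 1/10·h[2] + 1/5·h[3] + 1/10·h[4] + 1/5·h[5]
  h[5] = 1 + 1/5·h[0] + 1/5·h[2] + 1/10·h[3] + 1/5·h[4] + 1/10·h[5]
Solving the 5×5 linear system over states ≠ 1 gives exactly h = [118700/23617, 0, 6310/1243, 11900/2147, 9820/2147, 10710/2147] (h[1] = 0 is the target).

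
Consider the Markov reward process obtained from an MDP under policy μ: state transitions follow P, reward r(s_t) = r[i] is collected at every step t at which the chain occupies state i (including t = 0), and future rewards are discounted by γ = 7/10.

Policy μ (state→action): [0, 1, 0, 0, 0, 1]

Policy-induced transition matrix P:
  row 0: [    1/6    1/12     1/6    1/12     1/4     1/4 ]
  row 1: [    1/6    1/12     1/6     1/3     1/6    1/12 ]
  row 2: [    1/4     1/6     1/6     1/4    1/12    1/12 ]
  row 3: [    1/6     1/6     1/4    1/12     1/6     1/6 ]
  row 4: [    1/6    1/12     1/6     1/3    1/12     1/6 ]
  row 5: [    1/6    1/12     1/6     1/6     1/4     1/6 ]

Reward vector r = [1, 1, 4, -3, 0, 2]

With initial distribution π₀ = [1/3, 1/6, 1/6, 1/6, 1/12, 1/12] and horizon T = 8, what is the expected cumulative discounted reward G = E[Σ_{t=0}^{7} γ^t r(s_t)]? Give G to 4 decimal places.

G = 2.4741

t=0: π = [0.3333, 0.1667, 0.1667, 0.1667, 0.0833, 0.0833], E[r] = 0.8333, γ^t·E[r] = 0.833333, running G = 0.833333
t=1: π = [0.1806, 0.1111, 0.1806, 0.1806, 0.1806, 0.1667], E[r] = 0.8056, γ^t·E[r] = 0.563889, running G = 1.397222
t=2: π = [0.1817, 0.1134, 0.1817, 0.2002, 0.1655, 0.1574], E[r] = 0.7361, γ^t·E[r] = 0.360694, running G = 1.757917
t=3: π = [0.1818, 0.1152, 0.1834, 0.1965, 0.1660, 0.1572], E[r] = 0.7554, γ^t·E[r] = 0.259103, running G = 2.017019
t=4: π = [0.1819, 0.1150, 0.1830, 0.1973, 0.1658, 0.1569], E[r] = 0.7511, γ^t·E[r] = 0.180345, running G = 2.197364
t=5: π = [0.1819, 0.1150, 0.1831, 0.1971, 0.1658, 0.1570], E[r] = 0.7520, γ^t·E[r] = 0.126391, running G = 2.323755
t=6: π = [0.1819, 0.1150, 0.1831, 0.1971, 0.1658, 0.1570], E[r] = 0.7518, γ^t·E[r] = 0.088452, running G = 2.412207
t=7: π = [0.1819, 0.1150, 0.1831, 0.1971, 0.1658, 0.1570], E[r] = 0.7519, γ^t·E[r] = 0.061920, running G = 2.474127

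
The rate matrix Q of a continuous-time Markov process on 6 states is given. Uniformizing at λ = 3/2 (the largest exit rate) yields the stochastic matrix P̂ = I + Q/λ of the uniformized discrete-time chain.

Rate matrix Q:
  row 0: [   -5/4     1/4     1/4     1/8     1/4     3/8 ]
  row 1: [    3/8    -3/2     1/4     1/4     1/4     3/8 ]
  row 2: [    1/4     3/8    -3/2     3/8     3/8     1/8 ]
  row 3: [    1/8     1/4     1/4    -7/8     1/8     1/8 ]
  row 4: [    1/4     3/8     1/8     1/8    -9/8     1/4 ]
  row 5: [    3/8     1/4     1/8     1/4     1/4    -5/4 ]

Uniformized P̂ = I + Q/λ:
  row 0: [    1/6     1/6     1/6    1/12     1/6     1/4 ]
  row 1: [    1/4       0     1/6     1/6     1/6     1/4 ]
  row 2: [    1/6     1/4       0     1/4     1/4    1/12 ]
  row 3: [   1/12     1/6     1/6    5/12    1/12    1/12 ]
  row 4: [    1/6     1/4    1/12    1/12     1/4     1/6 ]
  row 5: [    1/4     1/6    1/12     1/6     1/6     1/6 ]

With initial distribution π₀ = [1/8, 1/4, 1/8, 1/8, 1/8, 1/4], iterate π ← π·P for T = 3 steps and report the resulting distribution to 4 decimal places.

t=0: π = [0.1250, 0.2500, 0.1250, 0.1250, 0.1250, 0.2500]
t=1: π = [0.1979, 0.1458, 0.1146, 0.1875, 0.1771, 0.1771]
t=2: π = [0.1780, 0.1667, 0.1181, 0.1918, 0.1753, 0.1701]
t=3: π = [0.1787, 0.1633, 0.1182, 0.1950, 0.1751, 0.1696]

π = [0.1787, 0.1633, 0.1182, 0.1950, 0.1751, 0.1696]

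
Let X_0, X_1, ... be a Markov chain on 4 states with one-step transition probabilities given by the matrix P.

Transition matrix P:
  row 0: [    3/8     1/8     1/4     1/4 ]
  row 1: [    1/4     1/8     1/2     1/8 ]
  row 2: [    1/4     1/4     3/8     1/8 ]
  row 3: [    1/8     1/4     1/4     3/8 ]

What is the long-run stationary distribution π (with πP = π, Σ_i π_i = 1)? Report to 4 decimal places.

Balance equations π_j = Σ_i π_i·P[i][j]:
  π_0 = 3/8·π_0 + 1/4·π_1 + 1/4·π_2 + 1/8·π_3
  π_1 = 1/8·π_0 + 1/8·π_1 + 1/4·π_2 + 1/4·π_3
  π_2 = 1/4·π_0 + 1/2·π_1 + 3/8·π_2 + 1/4·π_3
  normalize: π_0 + π_1 + π_2 + π_3 = 1
Solving the linear system gives exactly π = [11/43, 25/129, 44/129, 9/43].

π = [0.2558, 0.1938, 0.3411, 0.2093]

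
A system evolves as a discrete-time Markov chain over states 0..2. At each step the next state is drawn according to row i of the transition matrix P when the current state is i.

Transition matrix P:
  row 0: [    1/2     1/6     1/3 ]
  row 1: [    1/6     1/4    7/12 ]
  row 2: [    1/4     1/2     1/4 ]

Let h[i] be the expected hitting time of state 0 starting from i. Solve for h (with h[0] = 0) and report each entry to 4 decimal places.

h = [0.0000, 4.9231, 4.6154]

First-step conditioning: h[0] = 0; for i ≠ 0, h[i] = 1 + Σ_k P[i][k]·h[k].
  h[1] = 1 + 1/4·h[1] + 7/12·h[2]
  h[2] = 1 + 1/2·h[1] + 1/4·h[2]
Solving the 2×2 linear system over states ≠ 0 gives exactly h = [0, 64/13, 60/13] (h[0] = 0 is the target).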